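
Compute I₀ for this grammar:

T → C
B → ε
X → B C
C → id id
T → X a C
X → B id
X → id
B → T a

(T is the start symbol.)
{ [B → . T a], [B → .], [C → . id id], [T → . C], [T → . X a C], [T' → . T], [X → . B C], [X → . B id], [X → . id] }

First, augment the grammar with T' → T
I₀ = CLOSURE({ [T' → . T] }):
  [T' → . T] has the dot before T: add [T → . C], [T → . X a C]
  [T → . C] has the dot before C: add [C → . id id]
  [T → . X a C] has the dot before X: add [X → . B C], [X → . B id], [X → . id]
  [X → . B C] has the dot before B: add [B → .], [B → . T a]
No further items can be added.

I₀ = { [B → . T a], [B → .], [C → . id id], [T → . C], [T → . X a C], [T' → . T], [X → . B C], [X → . B id], [X → . id] }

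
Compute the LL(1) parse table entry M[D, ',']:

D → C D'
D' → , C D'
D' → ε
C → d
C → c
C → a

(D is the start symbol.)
Empty (error entry)

To find M[D, ','], we find productions for D where ',' is in the predict set (PREDICT(N → α) = (FIRST(α) \ {ε}) ∪ (FOLLOW(N) if α ⇒* ε)).

Relevant sets:
  FIRST(C) = { 'a', 'c', 'd' }

D → C D': PREDICT = { 'a', 'c', 'd' }

M[D, ','] is empty (no production applies)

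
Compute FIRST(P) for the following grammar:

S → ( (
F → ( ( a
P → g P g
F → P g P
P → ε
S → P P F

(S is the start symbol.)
To compute FIRST(P), examine every production with P on the left-hand side, reading each right-hand side left to right until a non-nullable symbol is reached.

From P → g P g:
  - g is a terminal: add 'g' and stop
From P → ε:
  - ε-production, so ε ∈ FIRST(P)

Collecting: FIRST(P) = { 'g', ε }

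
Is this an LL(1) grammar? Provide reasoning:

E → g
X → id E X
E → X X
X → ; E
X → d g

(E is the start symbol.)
Yes, the grammar is LL(1).

A grammar is LL(1) if for each non-terminal N with multiple productions, the predict sets of those productions are pairwise disjoint, where PREDICT(N → α) = (FIRST(α) \ {ε}) ∪ (FOLLOW(N) if α ⇒* ε).

Relevant sets:
  FIRST(X) = { ';', 'd', 'id' }

For E:
  PREDICT(E → g) = { 'g' }
  PREDICT(E → X X) = { ';', 'd', 'id' }
For X:
  PREDICT(X → id E X) = { 'id' }
  PREDICT(X → ';' E) = { ';' }
  PREDICT(X → d g) = { 'd' }

All predict sets are disjoint. The grammar IS LL(1).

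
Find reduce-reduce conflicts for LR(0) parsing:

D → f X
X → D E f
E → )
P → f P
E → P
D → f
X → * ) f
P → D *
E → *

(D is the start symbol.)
A reduce-reduce conflict occurs when an LR(0) state has two complete items [A → α .] and [B → β .] — both call for a reduction, and with no lookahead the parser cannot choose between them.

Augment with D' → D and build the canonical LR(0) collection (I0 = CLOSURE({[D' → . D]}), then GOTO on every symbol after a dot until no new states appear). It has 19 states:
  I0: { [D → . f X], [D → . f], [D' → . D] }  — shift
  I1: { [D' → D .] }  — accept
  I2: { [D → . f X], [D → . f], [D → f . X], [D → f .], [X → . * ) f], [X → . D E f] }  — shift, reduce
  I3: { [X → * . ) f] }  — shift
  I4: { [D → . f X], [D → . f], [E → . )], [E → . *], [E → . P], [P → . D *], [P → . f P], [X → D . E f] }  — shift
  I5: { [D → f X .] }  — reduce
  I6: { [E → ) .] }  — reduce
  I7: { [E → * .] }  — reduce
  I8: { [P → D . *] }  — shift
  I9: { [X → D E . f] }  — shift
  I10: { [E → P .] }  — reduce
  I11: { [D → . f X], [D → . f], [D → f . X], [D → f .], [P → . D *], [P → . f P], [P → f . P], [X → . * ) f], [X → . D E f] }  — shift, reduce
  I12: { [D → . f X], [D → . f], [E → . )], [E → . *], [E → . P], [P → . D *], [P → . f P], [P → D . *], [X → D . E f] }  — shift
  I13: { [P → f P .] }  — reduce
  I14: { [E → * .], [P → D * .] }  — 2 reduces
  I15: { [X → D E f .] }  — reduce
  I16: { [P → D * .] }  — reduce
  I17: { [X → * ) . f] }  — shift
  I18: { [X → * ) f .] }  — reduce

I14 contains complete items [E → * .], [P → D * .] — reduce-reduce conflict.

Answer: Yes — I14: [E → * .] vs [P → D * .]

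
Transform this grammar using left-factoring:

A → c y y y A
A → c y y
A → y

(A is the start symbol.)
Left-factoring transforms A → αβ₁ | αβ₂ into A → αA' and A' → β₁ | β₂
(α is the longest common prefix among the alternatives). Repeat until
no nonterminal has two alternatives with a common prefix.

Round 1: A has alternatives sharing prefix 'c y y'. Introduce A': A → c y y A'
  Add: A' → y A
  Add: A' → ε

No remaining common prefixes — done.

Resulting grammar:
A → c y y A'
A' → y A
A' → ε
A → y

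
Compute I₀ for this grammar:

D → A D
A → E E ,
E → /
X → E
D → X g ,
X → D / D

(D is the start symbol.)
First, augment the grammar with D' → D
I₀ = CLOSURE({ [D' → . D] }):
  [D' → . D] has the dot before D: add [D → . A D], [D → . X g ,]
  [D → . A D] has the dot before A: add [A → . E E ,]
  [D → . X g ,] has the dot before X: add [X → . E], [X → . D / D]
  [A → . E E ,] has the dot before E: add [E → . /]
No further items can be added.

I₀ = { [A → . E E ,], [D → . A D], [D → . X g ,], [D' → . D], [E → . /], [X → . D / D], [X → . E] }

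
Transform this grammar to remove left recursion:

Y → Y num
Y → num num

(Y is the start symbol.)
Y is directly left-recursive. The standard transformation for
  A → A α₁ | ... | A α_m | β₁ | ... | β_n
is
  A  → β₁ A' | ... | β_n A'
  A' → α₁ A' | ... | α_m A' | ε

Y → num num becomes Y → num num Y'
Y → Y num becomes Y' → num Y'
Add Y' → ε

Resulting grammar:
Y → num num Y'
Y' → num Y'
Y' → ε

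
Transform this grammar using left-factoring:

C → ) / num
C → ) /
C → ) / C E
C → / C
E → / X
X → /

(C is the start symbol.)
Left-factoring transforms A → αβ₁ | αβ₂ into A → αA' and A' → β₁ | β₂
(α is the longest common prefix among the alternatives). Repeat until
no nonterminal has two alternatives with a common prefix.

Round 1: C has alternatives sharing prefix ') /'. Introduce C': C → ) / C'
  Add: C' → num
  Add: C' → ε
  Add: C' → C E

No remaining common prefixes — done.

Resulting grammar:
C → ) / C'
C' → num
C' → ε
C' → C E
C → / C
E → / X
X → /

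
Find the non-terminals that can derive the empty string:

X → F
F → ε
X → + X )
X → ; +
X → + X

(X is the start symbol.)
ε-productions: F → ε
So F is immediately nullable.
X → F: every symbol on the right is nullable, so X is nullable too.
Every non-terminal is now nullable.
Nullable = { 'F', 'X' }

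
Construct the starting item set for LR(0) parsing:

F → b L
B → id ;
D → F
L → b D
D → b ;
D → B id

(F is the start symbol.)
{ [F → . b L], [F' → . F] }

First, augment the grammar with F' → F
I₀ = CLOSURE({ [F' → . F] }):
  [F' → . F] has the dot before F: add [F → . b L]
No further items can be added.

I₀ = { [F → . b L], [F' → . F] }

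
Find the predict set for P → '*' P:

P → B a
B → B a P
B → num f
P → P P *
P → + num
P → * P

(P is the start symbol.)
{ '*' }

PREDICT(P → '*' P) = (FIRST(RHS) \ {ε}) ∪ (FOLLOW(P) if ε ∈ FIRST(RHS), i.e. RHS ⇒* ε)
FIRST('*' P) = { '*' }
ε ∉ FIRST('*' P), so FOLLOW(P) is not added.
PREDICT(P → '*' P) = { '*' }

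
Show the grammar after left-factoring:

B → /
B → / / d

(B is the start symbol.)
Left-factoring transforms A → αβ₁ | αβ₂ into A → αA' and A' → β₁ | β₂
(α is the longest common prefix among the alternatives). Repeat until
no nonterminal has two alternatives with a common prefix.

Round 1: B has alternatives sharing prefix '/'. Introduce B': B → / B'
  Add: B' → ε
  Add: B' → / d

No remaining common prefixes — done.

Resulting grammar:
B → / B'
B' → ε
B' → / d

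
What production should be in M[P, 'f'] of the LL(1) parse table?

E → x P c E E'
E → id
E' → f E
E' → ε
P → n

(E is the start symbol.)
Empty (error entry)

To find M[P, 'f'], we find productions for P where 'f' is in the predict set (PREDICT(N → α) = (FIRST(α) \ {ε}) ∪ (FOLLOW(N) if α ⇒* ε)).

P → n: PREDICT = { 'n' }

M[P, 'f'] is empty (no production applies)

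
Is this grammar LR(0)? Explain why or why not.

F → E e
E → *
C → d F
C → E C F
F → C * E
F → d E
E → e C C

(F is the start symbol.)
No. Shift-reduce conflict between [F → d E .] and [C → . d F]

A grammar is LR(0) if no state in the canonical LR(0) collection has:
  - both a shift item (dot before a terminal) and a complete item (shift-reduce conflict), or
  - two or more complete items (reduce-reduce conflict; the accept item [F' → F .] counts as a complete item here).

Augment with F' → F and build the canonical LR(0) collection (I0 = CLOSURE({[F' → . F]}), then GOTO on every symbol after a dot until no new states appear). It has 18 states:
  I0: { [C → . E C F], [C → . d F], [E → . *], [E → . e C C], [F → . C * E], [F → . E e], [F → . d E], [F' → . F] }  — shift
  I1: { [E → * .] }  — reduce
  I2: { [F → C . * E] }  — shift
  I3: { [C → . E C F], [C → . d F], [C → E . C F], [E → . *], [E → . e C C], [F → E . e] }  — shift
  I4: { [F' → F .] }  — accept
  I5: { [C → . E C F], [C → . d F], [C → d . F], [E → . *], [E → . e C C], [F → . C * E], [F → . E e], [F → . d E], [F → d . E] }  — shift
  I6: { [C → . E C F], [C → . d F], [E → . *], [E → . e C C], [E → e . C C] }  — shift
  I7: { [C → . E C F], [C → . d F], [E → . *], [E → . e C C], [E → e C . C] }  — shift
  I8: { [C → . E C F], [C → . d F], [C → E . C F], [E → . *], [E → . e C C] }  — shift
  I9: { [C → . E C F], [C → . d F], [C → d . F], [E → . *], [E → . e C C], [F → . C * E], [F → . E e], [F → . d E] }  — shift
  I10: { [C → d F .] }  — reduce
  I11: { [C → . E C F], [C → . d F], [C → E C . F], [E → . *], [E → . e C C], [F → . C * E], [F → . E e], [F → . d E] }  — shift
  I12: { [C → E C F .] }  — reduce
  I13: { [E → e C C .] }  — reduce
  I14: { [C → . E C F], [C → . d F], [C → E . C F], [E → . *], [E → . e C C], [F → E . e], [F → d E .] }  — shift, reduce
  I15: { [C → . E C F], [C → . d F], [E → . *], [E → . e C C], [E → e . C C], [F → E e .] }  — shift, reduce
  I16: { [E → . *], [E → . e C C], [F → C * . E] }  — shift
  I17: { [F → C * E .] }  — reduce

Conflict in state I14:
  Shift-reduce conflict between [F → d E .] and [C → . d F]
So the grammar is NOT LR(0).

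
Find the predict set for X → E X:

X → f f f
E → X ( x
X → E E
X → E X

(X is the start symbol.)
PREDICT(X → E X) = (FIRST(RHS) \ {ε}) ∪ (FOLLOW(X) if ε ∈ FIRST(RHS), i.e. RHS ⇒* ε)
FIRST(E) = { 'f' }
FIRST(E X) = { 'f' }
ε ∉ FIRST(E X), so FOLLOW(X) is not added.
PREDICT(X → E X) = { 'f' }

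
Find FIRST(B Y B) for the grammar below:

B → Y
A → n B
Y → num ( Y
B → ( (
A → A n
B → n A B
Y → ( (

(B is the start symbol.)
{ '(', 'n', 'num' }

FIRST sets of the non-terminals involved (from the grammar, by fixed-point iteration):
  FIRST(B) = { '(', 'n', 'num' }

To compute FIRST(B Y B), process the symbols left to right:
Symbol B is a non-terminal. Add FIRST(B) \ {ε} = { '(', 'n', 'num' }
B is not nullable (ε ∉ FIRST(B)), so stop here.
FIRST(B Y B) = { '(', 'n', 'num' }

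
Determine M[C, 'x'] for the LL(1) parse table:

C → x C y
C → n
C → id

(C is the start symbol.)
C → x C y

To find M[C, 'x'], we find productions for C where 'x' is in the predict set (PREDICT(N → α) = (FIRST(α) \ {ε}) ∪ (FOLLOW(N) if α ⇒* ε)).

C → x C y: PREDICT = { 'x' }
  'x' is in predict set, so this production goes in M[C, 'x']
C → n: PREDICT = { 'n' }
C → id: PREDICT = { 'id' }

M[C, 'x'] = C → x C y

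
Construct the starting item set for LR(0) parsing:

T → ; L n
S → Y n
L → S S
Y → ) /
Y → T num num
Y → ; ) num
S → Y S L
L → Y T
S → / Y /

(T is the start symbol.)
First, augment the grammar with T' → T
I₀ = CLOSURE({ [T' → . T] }):
  [T' → . T] has the dot before T: add [T → . ; L n]
No further items can be added.

I₀ = { [T → . ; L n], [T' → . T] }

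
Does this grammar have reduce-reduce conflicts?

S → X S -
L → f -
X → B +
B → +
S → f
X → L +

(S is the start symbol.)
A reduce-reduce conflict occurs when an LR(0) state has two complete items [A → α .] and [B → β .] — both call for a reduction, and with no lookahead the parser cannot choose between them.

Augment with S' → S and build the canonical LR(0) collection (I0 = CLOSURE({[S' → . S]}), then GOTO on every symbol after a dot until no new states appear). It has 12 states:
  I0: { [B → . +], [L → . f -], [S → . X S -], [S → . f], [S' → . S], [X → . B +], [X → . L +] }  — shift
  I1: { [B → + .] }  — reduce
  I2: { [X → B . +] }  — shift
  I3: { [X → L . +] }  — shift
  I4: { [S' → S .] }  — accept
  I5: { [B → . +], [L → . f -], [S → . X S -], [S → . f], [S → X . S -], [X → . B +], [X → . L +] }  — shift
  I6: { [L → f . -], [S → f .] }  — shift, reduce
  I7: { [L → f - .] }  — reduce
  I8: { [S → X S . -] }  — shift
  I9: { [S → X S - .] }  — reduce
  I10: { [X → L + .] }  — reduce
  I11: { [X → B + .] }  — reduce

No state contains more than one complete item.

Answer: No reduce-reduce conflicts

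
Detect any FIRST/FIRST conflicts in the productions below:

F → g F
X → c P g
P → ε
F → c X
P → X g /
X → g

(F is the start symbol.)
A FIRST/FIRST conflict occurs when two productions N → α and N → β for the same non-terminal have FIRST(α) ∩ FIRST(β) ≠ ∅ (with ε ∈ FIRST of a nullable right-hand side, so two nullable alternatives also conflict).

FIRST sets of the non-terminals at (or reachable through a nullable prefix from) the front of some alternative:
  FIRST(X) = { 'c', 'g' }

Productions for F:
  F → g F: FIRST = { 'g' }
  F → c X: FIRST = { 'c' }
Productions for X:
  X → c P g: FIRST = { 'c' }
  X → g: FIRST = { 'g' }
Productions for P:
  P → ε: FIRST = { ε }
  P → X g /: FIRST = { 'c', 'g' }

All alternatives of each non-terminal have pairwise disjoint FIRST sets.

Answer: No FIRST/FIRST conflicts.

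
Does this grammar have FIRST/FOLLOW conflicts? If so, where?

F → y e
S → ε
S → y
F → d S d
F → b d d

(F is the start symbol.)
No FIRST/FOLLOW conflicts.

Nullable non-terminals: S.

S: nullable alternative(s) S → ε; FOLLOW(S) = { 'd' }
  S → ε: FIRST \ {ε} = { } — this is the only nullable alternative, skip
  S → y: FIRST \ {ε} = { 'y' } — disjoint from FOLLOW(S)

F has no nullable alternative, so no FIRST/FOLLOW check is needed there.

No FIRST/FOLLOW conflicts found.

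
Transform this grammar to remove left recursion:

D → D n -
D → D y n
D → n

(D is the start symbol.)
D is directly left-recursive. The standard transformation for
  A → A α₁ | ... | A α_m | β₁ | ... | β_n
is
  A  → β₁ A' | ... | β_n A'
  A' → α₁ A' | ... | α_m A' | ε

D → n becomes D → n D'
D → D n - becomes D' → n - D'
D → D y n becomes D' → y n D'
Add D' → ε

Resulting grammar:
D → n D'
D' → n - D'
D' → y n D'
D' → ε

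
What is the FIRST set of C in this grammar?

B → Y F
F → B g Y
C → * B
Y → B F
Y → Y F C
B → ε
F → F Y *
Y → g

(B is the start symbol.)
From C → * B:
  - '*' is a terminal: add '*' and stop

Collecting: FIRST(C) = { '*' }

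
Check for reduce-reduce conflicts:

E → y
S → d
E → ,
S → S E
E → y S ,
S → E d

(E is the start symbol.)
Yes — I7: [E → , .] vs [E → y S , .]

Augment with E' → E and build the canonical LR(0) collection (I0 = CLOSURE({[E' → . E]}), then GOTO on every symbol after a dot until no new states appear). It has 10 states:
  I0: { [E → . ,], [E → . y S ,], [E → . y], [E' → . E] }  — shift
  I1: { [E → , .] }  — reduce
  I2: { [E' → E .] }  — accept
  I3: { [E → . ,], [E → . y S ,], [E → . y], [E → y . S ,], [E → y .], [S → . E d], [S → . S E], [S → . d] }  — shift, reduce
  I4: { [S → E . d] }  — shift
  I5: { [E → . ,], [E → . y S ,], [E → . y], [E → y S . ,], [S → S . E] }  — shift
  I6: { [S → d .] }  — reduce
  I7: { [E → , .], [E → y S , .] }  — 2 reduces
  I8: { [S → S E .] }  — reduce
  I9: { [S → E d .] }  — reduce

I7 contains complete items [E → , .], [E → y S , .] — reduce-reduce conflict.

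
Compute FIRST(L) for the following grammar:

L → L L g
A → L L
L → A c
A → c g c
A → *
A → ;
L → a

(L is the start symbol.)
{ '*', ';', 'a', 'c' }

FIRST sets of the other non-terminals involved (by the same procedure, iterated to a fixed point):
  FIRST(A) = { '*', ';', 'a', 'c' }

From L → L L g:
  - L is the symbol being defined: contributes nothing new
    L is not nullable, so stop
From L → A c:
  - A is a non-terminal: add FIRST(A) \ {ε} = { '*', ';', 'a', 'c' }
    A is not nullable, so stop
From L → a:
  - a is a terminal: add 'a' and stop

Collecting: FIRST(L) = { '*', ';', 'a', 'c' }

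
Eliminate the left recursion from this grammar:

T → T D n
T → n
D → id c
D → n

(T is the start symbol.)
T → n T'
T' → D n T'
T' → ε
D → id c
D → n

T is directly left-recursive. The standard transformation for
  A → A α₁ | ... | A α_m | β₁ | ... | β_n
is
  A  → β₁ A' | ... | β_n A'
  A' → α₁ A' | ... | α_m A' | ε

T → n becomes T → n T'
T → T D n becomes T' → D n T'
Add T' → ε

Productions for other non-terminals are unchanged:
  D → id c
  D → n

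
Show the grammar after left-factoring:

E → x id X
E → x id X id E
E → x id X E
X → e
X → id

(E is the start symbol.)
E → x id X E'
E' → ε
E' → id E
E' → E
X → e
X → id

Left-factoring transforms A → αβ₁ | αβ₂ into A → αA' and A' → β₁ | β₂
(α is the longest common prefix among the alternatives). Repeat until
no nonterminal has two alternatives with a common prefix.

Round 1: E has alternatives sharing prefix 'x id X'. Introduce E': E → x id X E'
  Add: E' → ε
  Add: E' → id E
  Add: E' → E

No remaining common prefixes — done.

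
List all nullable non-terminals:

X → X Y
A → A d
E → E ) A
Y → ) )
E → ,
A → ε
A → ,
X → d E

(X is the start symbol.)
A non-terminal is nullable if it can derive ε (the empty string): either it has an ε-production, or it has a production whose right-hand side consists entirely of nullable non-terminals.

ε-productions: A → ε
So A is immediately nullable.
No further non-terminal can be added: every production for the remaining non-terminals contains a terminal or a non-nullable non-terminal.
Nullable = { 'A' }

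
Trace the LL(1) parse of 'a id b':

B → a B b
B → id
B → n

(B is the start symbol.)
LL(1) parsing maintains a stack (initially the start symbol over $) and the input. At each step: if the stack top is a terminal, match it against the current input token; if it is a non-terminal N, replace it with the RHS of M[N, lookahead] (the unique production whose predict set contains the lookahead).

Stack is shown with the top on the left.

Stack    Input     Action
-------------------------
B $      a id b $  output B → a B b
a B b $  a id b $  match 'a'
B b $    id b $    output B → id
id b $   id b $    match 'id'
b $      b $       match 'b'
$        $         accept

The string is accepted.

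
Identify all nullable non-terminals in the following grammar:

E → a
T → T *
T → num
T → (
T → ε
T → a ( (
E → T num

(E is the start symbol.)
A non-terminal is nullable if it can derive ε (the empty string): either it has an ε-production, or it has a production whose right-hand side consists entirely of nullable non-terminals.

ε-productions: T → ε
So T is immediately nullable.
No further non-terminal can be added: every production for the remaining non-terminals contains a terminal or a non-nullable non-terminal.
Nullable = { 'T' }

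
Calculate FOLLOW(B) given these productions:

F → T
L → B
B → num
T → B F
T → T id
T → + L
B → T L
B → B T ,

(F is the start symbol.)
{ $, '+', ',', 'id', 'num' }

To compute FOLLOW(B), find every occurrence of B on a right-hand side N → α B β: add FIRST(β) \ {ε}, and if β is empty or nullable also add FOLLOW(N). Iterate to a fixed point.

In L → B: B is at the end, add FOLLOW(L)
In T → B F: B is followed by F, add FIRST(F) \ {ε} = { '+', 'num' }
In B → B T ,: B is followed by T ',', add FIRST(T ',') \ {ε} = { '+', 'num' }

The FOLLOW sets referred to above (computed the same way, to a fixed point):
  FOLLOW(L) = { $, '+', ',', 'id', 'num' }

Taking the union: FOLLOW(B) = { $, '+', ',', 'id', 'num' }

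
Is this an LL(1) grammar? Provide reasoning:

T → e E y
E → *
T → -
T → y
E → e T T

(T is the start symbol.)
A grammar is LL(1) if for each non-terminal N with multiple productions, the predict sets of those productions are pairwise disjoint, where PREDICT(N → α) = (FIRST(α) \ {ε}) ∪ (FOLLOW(N) if α ⇒* ε).

For T:
  PREDICT(T → e E y) = { 'e' }
  PREDICT(T → '-') = { '-' }
  PREDICT(T → y) = { 'y' }
For E:
  PREDICT(E → '*') = { '*' }
  PREDICT(E → e T T) = { 'e' }

All predict sets are disjoint. The grammar IS LL(1).

Answer: Yes, the grammar is LL(1).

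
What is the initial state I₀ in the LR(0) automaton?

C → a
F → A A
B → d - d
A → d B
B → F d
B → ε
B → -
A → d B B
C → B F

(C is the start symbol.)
First, augment the grammar with C' → C
I₀ = CLOSURE({ [C' → . C] }):
  [C' → . C] has the dot before C: add [C → . a], [C → . B F]
  [C → . B F] has the dot before B: add [B → . d - d], [B → . F d], [B → .], [B → . -]
  [B → . F d] has the dot before F: add [F → . A A]
  [F → . A A] has the dot before A: add [A → . d B], [A → . d B B]
No further items can be added.

I₀ = { [A → . d B B], [A → . d B], [B → . -], [B → . F d], [B → . d - d], [B → .], [C → . B F], [C → . a], [C' → . C], [F → . A A] }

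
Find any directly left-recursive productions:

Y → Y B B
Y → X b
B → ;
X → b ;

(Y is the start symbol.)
Direct left recursion occurs when N → N α for some non-terminal N (the right-hand side begins with the left-hand side itself).

Y → Y B B: LEFT RECURSIVE (starts with Y)
Y → X b: starts with X
B → ;: starts with ';'
X → b ;: starts with b

The grammar has direct left recursion on: Y.

Answer: Yes, Y is left-recursive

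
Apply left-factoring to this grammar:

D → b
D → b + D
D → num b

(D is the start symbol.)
Left-factoring transforms A → αβ₁ | αβ₂ into A → αA' and A' → β₁ | β₂
(α is the longest common prefix among the alternatives). Repeat until
no nonterminal has two alternatives with a common prefix.

Round 1: D has alternatives sharing prefix 'b'. Introduce D': D → b D'
  Add: D' → ε
  Add: D' → + D

No remaining common prefixes — done.

Resulting grammar:
D → b D'
D' → ε
D' → + D
D → num b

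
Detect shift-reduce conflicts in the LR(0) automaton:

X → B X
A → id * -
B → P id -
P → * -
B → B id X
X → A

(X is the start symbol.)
No shift-reduce conflicts

A shift-reduce conflict occurs when an LR(0) state has both:
  - a complete (reduce) item [A → α .] (dot at the end), and
  - a shift item [B → β . c γ] (dot before a terminal).

Augment with X' → X and build the canonical LR(0) collection (I0 = CLOSURE({[X' → . X]}), then GOTO on every symbol after a dot until no new states appear). It has 17 states:
  I0: { [A → . id * -], [B → . B id X], [B → . P id -], [P → . * -], [X → . A], [X → . B X], [X' → . X] }  — shift
  I1: { [P → * . -] }  — shift
  I2: { [X → A .] }  — reduce
  I3: { [A → . id * -], [B → . B id X], [B → . P id -], [B → B . id X], [P → . * -], [X → . A], [X → . B X], [X → B . X] }  — shift
  I4: { [B → P . id -] }  — shift
  I5: { [X' → X .] }  — accept
  I6: { [A → id . * -] }  — shift
  I7: { [A → id * . -] }  — shift
  I8: { [A → id * - .] }  — reduce
  I9: { [B → P id . -] }  — shift
  I10: { [B → P id - .] }  — reduce
  I11: { [X → B X .] }  — reduce
  I12: { [A → . id * -], [A → id . * -], [B → . B id X], [B → . P id -], [B → B id . X], [P → . * -], [X → . A], [X → . B X] }  — shift
  I13: { [A → id * . -], [P → * . -] }  — shift
  I14: { [B → B id X .] }  — reduce
  I15: { [A → id * - .], [P → * - .] }  — 2 reduces
  I16: { [P → * - .] }  — reduce

No state contains both a complete item and a shift item.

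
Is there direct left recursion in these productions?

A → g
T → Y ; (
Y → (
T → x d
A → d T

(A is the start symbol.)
Direct left recursion occurs when N → N α for some non-terminal N (the right-hand side begins with the left-hand side itself).

A → g: starts with g
T → Y ; (: starts with Y
Y → (: starts with '('
T → x d: starts with x
A → d T: starts with d

No direct left recursion found.

Answer: No direct left recursion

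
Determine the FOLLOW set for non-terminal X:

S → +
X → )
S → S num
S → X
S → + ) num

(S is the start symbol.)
To compute FOLLOW(X), find every occurrence of X on a right-hand side N → α X β: add FIRST(β) \ {ε}, and if β is empty or nullable also add FOLLOW(N). Iterate to a fixed point.

In S → X: X is at the end, add FOLLOW(S)

The FOLLOW sets referred to above (computed the same way, to a fixed point):
  FOLLOW(S) = { $, 'num' }

Taking the union: FOLLOW(X) = { $, 'num' }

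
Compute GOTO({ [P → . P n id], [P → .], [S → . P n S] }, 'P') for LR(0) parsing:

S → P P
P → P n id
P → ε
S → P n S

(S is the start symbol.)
{ [P → P . n id], [S → P . n S] }

GOTO(I, 'P') = CLOSURE({ [A → αX.β] : [A → α.Xβ] ∈ I, X = 'P' })

Items with dot before 'P', with the dot advanced:
  [P → . P n id] → [P → P . n id]
  [S → . P n S] → [S → P . n S]
Closure adds nothing (no advanced item has the dot before a non-terminal).

GOTO = { [P → P . n id], [S → P . n S] }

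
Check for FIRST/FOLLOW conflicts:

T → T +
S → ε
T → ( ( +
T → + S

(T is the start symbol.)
A FIRST/FOLLOW conflict occurs when a non-terminal N has a nullable alternative N → β (β ⇒* ε) and another alternative N → α with FIRST(α) ∩ FOLLOW(N) ≠ ∅: on such a lookahead the parser cannot decide between expanding α and letting N vanish via β.

Nullable non-terminals: S.
S has a nullable alternative but only one production, so nothing to check.

T has no nullable alternative, so no FIRST/FOLLOW check is needed there.

No FIRST/FOLLOW conflicts found.

Answer: No FIRST/FOLLOW conflicts.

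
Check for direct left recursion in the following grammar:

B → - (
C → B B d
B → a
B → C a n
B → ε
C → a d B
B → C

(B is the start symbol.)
Direct left recursion occurs when N → N α for some non-terminal N (the right-hand side begins with the left-hand side itself).

B → - (: starts with '-'
C → B B d: starts with B
B → a: starts with a
B → C a n: starts with C
B → ε: starts with ε
C → a d B: starts with a
B → C: starts with C

No direct left recursion found.

Answer: No direct left recursion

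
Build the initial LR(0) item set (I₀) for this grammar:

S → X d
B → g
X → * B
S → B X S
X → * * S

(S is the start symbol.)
{ [B → . g], [S → . B X S], [S → . X d], [S' → . S], [X → . * * S], [X → . * B] }

First, augment the grammar with S' → S
I₀ = CLOSURE({ [S' → . S] }):
  [S' → . S] has the dot before S: add [S → . X d], [S → . B X S]
  [S → . X d] has the dot before X: add [X → . * B], [X → . * * S]
  [S → . B X S] has the dot before B: add [B → . g]
No further items can be added.

I₀ = { [B → . g], [S → . B X S], [S → . X d], [S' → . S], [X → . * * S], [X → . * B] }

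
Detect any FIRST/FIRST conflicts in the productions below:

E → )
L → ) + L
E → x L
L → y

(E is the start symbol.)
No FIRST/FIRST conflicts.

Productions for E:
  E → ): FIRST = { ')' }
  E → x L: FIRST = { 'x' }
Productions for L:
  L → ) + L: FIRST = { ')' }
  L → y: FIRST = { 'y' }

All alternatives of each non-terminal have pairwise disjoint FIRST sets.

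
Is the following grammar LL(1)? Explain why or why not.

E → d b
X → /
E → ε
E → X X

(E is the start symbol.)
Yes, the grammar is LL(1).

Relevant sets:
  FIRST(X) = { '/' }
  FOLLOW(E) = { $ }

For E:
  PREDICT(E → d b) = { 'd' }
  PREDICT(E → ε) = { $ }
  PREDICT(E → X X) = { '/' }
X has a single production, so nothing to check there.

All predict sets are disjoint. The grammar IS LL(1).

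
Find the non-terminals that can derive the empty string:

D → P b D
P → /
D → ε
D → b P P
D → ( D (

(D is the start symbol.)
{ 'D' }

A non-terminal is nullable if it can derive ε (the empty string): either it has an ε-production, or it has a production whose right-hand side consists entirely of nullable non-terminals.

ε-productions: D → ε
So D is immediately nullable.
No further non-terminal can be added: every production for the remaining non-terminals contains a terminal or a non-nullable non-terminal.
Nullable = { 'D' }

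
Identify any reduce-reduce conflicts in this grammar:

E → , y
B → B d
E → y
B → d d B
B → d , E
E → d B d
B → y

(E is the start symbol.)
Yes — I13: [B → B d .] vs [E → d B d .]

A reduce-reduce conflict occurs when an LR(0) state has two complete items [A → α .] and [B → β .] — both call for a reduction, and with no lookahead the parser cannot choose between them.

Augment with E' → E and build the canonical LR(0) collection (I0 = CLOSURE({[E' → . E]}), then GOTO on every symbol after a dot until no new states appear). It has 15 states:
  I0: { [E → . , y], [E → . d B d], [E → . y], [E' → . E] }  — shift
  I1: { [E → , . y] }  — shift
  I2: { [E' → E .] }  — accept
  I3: { [B → . B d], [B → . d , E], [B → . d d B], [B → . y], [E → d . B d] }  — shift
  I4: { [E → y .] }  — reduce
  I5: { [B → B . d], [E → d B . d] }  — shift
  I6: { [B → d . , E], [B → d . d B] }  — shift
  I7: { [B → y .] }  — reduce
  I8: { [B → d , . E], [E → . , y], [E → . d B d], [E → . y] }  — shift
  I9: { [B → . B d], [B → . d , E], [B → . d d B], [B → . y], [B → d d . B] }  — shift
  I10: { [B → B . d], [B → d d B .] }  — shift, reduce
  I11: { [B → B d .] }  — reduce
  I12: { [B → d , E .] }  — reduce
  I13: { [B → B d .], [E → d B d .] }  — 2 reduces
  I14: { [E → , y .] }  — reduce

I13 contains complete items [B → B d .], [E → d B d .] — reduce-reduce conflict.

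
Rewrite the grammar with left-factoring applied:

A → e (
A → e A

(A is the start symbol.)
Left-factoring transforms A → αβ₁ | αβ₂ into A → αA' and A' → β₁ | β₂
(α is the longest common prefix among the alternatives). Repeat until
no nonterminal has two alternatives with a common prefix.

Round 1: A has alternatives sharing prefix 'e'. Introduce A': A → e A'
  Add: A' → (
  Add: A' → A

No remaining common prefixes — done.

Resulting grammar:
A → e A'
A' → (
A' → A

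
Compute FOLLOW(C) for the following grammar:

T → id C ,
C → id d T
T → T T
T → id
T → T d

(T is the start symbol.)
In T → id C ,: C is followed by ',', add FIRST(',') \ {ε} = { ',' }

Taking the union: FOLLOW(C) = { ',' }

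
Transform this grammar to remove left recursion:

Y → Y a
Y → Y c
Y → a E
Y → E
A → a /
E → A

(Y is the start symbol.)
Y → a E Y'
Y → E Y'
Y' → a Y'
Y' → c Y'
Y' → ε
A → a /
E → A

Y is directly left-recursive. The standard transformation for
  A → A α₁ | ... | A α_m | β₁ | ... | β_n
is
  A  → β₁ A' | ... | β_n A'
  A' → α₁ A' | ... | α_m A' | ε

Y → a E becomes Y → a E Y'
Y → E becomes Y → E Y'
Y → Y a becomes Y' → a Y'
Y → Y c becomes Y' → c Y'
Add Y' → ε

Productions for other non-terminals are unchanged:
  A → a /
  E → A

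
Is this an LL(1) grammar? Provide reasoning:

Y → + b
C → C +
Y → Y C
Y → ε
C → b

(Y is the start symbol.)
A grammar is LL(1) if for each non-terminal N with multiple productions, the predict sets of those productions are pairwise disjoint, where PREDICT(N → α) = (FIRST(α) \ {ε}) ∪ (FOLLOW(N) if α ⇒* ε).

Relevant sets:
  FIRST(Y) = { '+', 'b', ε }
  FIRST(C) = { 'b' }
  FOLLOW(Y) = { $, 'b' }

For Y:
  PREDICT(Y → '+' b) = { '+' }
  PREDICT(Y → Y C) = { '+', 'b' }
  PREDICT(Y → ε) = { $, 'b' }
For C:
  PREDICT(C → C '+') = { 'b' }
  PREDICT(C → b) = { 'b' }

Conflict found: Predict set conflict for Y: { '+' }
The grammar is NOT LL(1).

Answer: No. Predict set conflict for Y: { '+' }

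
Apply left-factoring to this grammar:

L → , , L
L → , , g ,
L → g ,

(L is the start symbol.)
Left-factoring transforms A → αβ₁ | αβ₂ into A → αA' and A' → β₁ | β₂
(α is the longest common prefix among the alternatives). Repeat until
no nonterminal has two alternatives with a common prefix.

Round 1: L has alternatives sharing prefix ', ,'. Introduce L': L → , , L'
  Add: L' → L
  Add: L' → g ,

No remaining common prefixes — done.

Resulting grammar:
L → , , L'
L' → L
L' → g ,
L → g ,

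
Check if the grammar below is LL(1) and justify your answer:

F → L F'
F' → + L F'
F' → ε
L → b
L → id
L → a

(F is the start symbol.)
Yes, the grammar is LL(1).

Relevant sets:
  FOLLOW(F') = { $ }

For F':
  PREDICT(F' → '+' L F') = { '+' }
  PREDICT(F' → ε) = { $ }
For L:
  PREDICT(L → b) = { 'b' }
  PREDICT(L → id) = { 'id' }
  PREDICT(L → a) = { 'a' }
F has a single production, so nothing to check there.

All predict sets are disjoint. The grammar IS LL(1).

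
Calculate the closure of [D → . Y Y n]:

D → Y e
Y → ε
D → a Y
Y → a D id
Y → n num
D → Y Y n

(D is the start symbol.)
To compute CLOSURE, for each item [A → α.Bβ] where B is a non-terminal, add [B → .γ] for all productions B → γ; repeat for the newly added items until nothing changes.

Start with: [D → . Y Y n]
  [D → . Y Y n] has the dot before Y: add [Y → .], [Y → . a D id], [Y → . n num]
No further items can be added.

CLOSURE = { [D → . Y Y n], [Y → . a D id], [Y → . n num], [Y → .] }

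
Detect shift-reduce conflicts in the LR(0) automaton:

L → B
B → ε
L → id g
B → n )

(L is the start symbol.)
A shift-reduce conflict occurs when an LR(0) state has both:
  - a complete (reduce) item [A → α .] (dot at the end), and
  - a shift item [B → β . c γ] (dot before a terminal).

Augment with L' → L and build the canonical LR(0) collection (I0 = CLOSURE({[L' → . L]}), then GOTO on every symbol after a dot until no new states appear). It has 7 states:
  I0: { [B → . n )], [B → .], [L → . B], [L → . id g], [L' → . L] }  — shift, reduce
  I1: { [L → B .] }  — reduce
  I2: { [L' → L .] }  — accept
  I3: { [L → id . g] }  — shift
  I4: { [B → n . )] }  — shift
  I5: { [B → n ) .] }  — reduce
  I6: { [L → id g .] }  — reduce

I0 contains reduce item [B → .] and shift items [B → . n )], [L → . id g] — shift-reduce conflict.

Answer: Yes — I0: [B → .] vs [B → . n )]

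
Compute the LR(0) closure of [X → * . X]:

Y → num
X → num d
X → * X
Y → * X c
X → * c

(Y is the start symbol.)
{ [X → * . X], [X → . * X], [X → . * c], [X → . num d] }

To compute CLOSURE, for each item [A → α.Bβ] where B is a non-terminal, add [B → .γ] for all productions B → γ; repeat for the newly added items until nothing changes.

Start with: [X → * . X]
  [X → * . X] has the dot before X: add [X → . num d], [X → . * X], [X → . * c]
No further items can be added.

CLOSURE = { [X → * . X], [X → . * X], [X → . * c], [X → . num d] }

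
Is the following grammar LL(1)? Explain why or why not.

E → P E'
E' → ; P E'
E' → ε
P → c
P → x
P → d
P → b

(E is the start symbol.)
Yes, the grammar is LL(1).

A grammar is LL(1) if for each non-terminal N with multiple productions, the predict sets of those productions are pairwise disjoint, where PREDICT(N → α) = (FIRST(α) \ {ε}) ∪ (FOLLOW(N) if α ⇒* ε).

Relevant sets:
  FOLLOW(E') = { $ }

For E':
  PREDICT(E' → ';' P E') = { ';' }
  PREDICT(E' → ε) = { $ }
For P:
  PREDICT(P → c) = { 'c' }
  PREDICT(P → x) = { 'x' }
  PREDICT(P → d) = { 'd' }
  PREDICT(P → b) = { 'b' }
E has a single production, so nothing to check there.

All predict sets are disjoint. The grammar IS LL(1).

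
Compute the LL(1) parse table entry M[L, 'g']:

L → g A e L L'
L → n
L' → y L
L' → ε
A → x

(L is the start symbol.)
L → g A e L L'

To find M[L, 'g'], we find productions for L where 'g' is in the predict set (PREDICT(N → α) = (FIRST(α) \ {ε}) ∪ (FOLLOW(N) if α ⇒* ε)).

L → g A e L L': PREDICT = { 'g' }
  'g' is in predict set, so this production goes in M[L, 'g']
L → n: PREDICT = { 'n' }

M[L, 'g'] = L → g A e L L'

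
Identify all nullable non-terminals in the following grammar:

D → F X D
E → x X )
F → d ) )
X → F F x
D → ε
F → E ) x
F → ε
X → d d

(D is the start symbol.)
A non-terminal is nullable if it can derive ε (the empty string): either it has an ε-production, or it has a production whose right-hand side consists entirely of nullable non-terminals.

ε-productions: D → ε, F → ε
So D, F are immediately nullable.
No further non-terminal can be added: every production for the remaining non-terminals contains a terminal or a non-nullable non-terminal.
Nullable = { 'D', 'F' }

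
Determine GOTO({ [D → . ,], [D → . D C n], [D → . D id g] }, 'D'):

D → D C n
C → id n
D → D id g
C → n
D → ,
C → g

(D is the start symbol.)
{ [C → . g], [C → . id n], [C → . n], [D → D . C n], [D → D . id g] }

GOTO(I, 'D') = CLOSURE({ [A → αX.β] : [A → α.Xβ] ∈ I, X = 'D' })

Items with dot before 'D', with the dot advanced:
  [D → . D C n] → [D → D . C n]
  [D → . D id g] → [D → D . id g]
Closure of the advanced items:
  [D → D . C n] has the dot before C: add [C → . id n], [C → . n], [C → . g]

GOTO = { [C → . g], [C → . id n], [C → . n], [D → D . C n], [D → D . id g] }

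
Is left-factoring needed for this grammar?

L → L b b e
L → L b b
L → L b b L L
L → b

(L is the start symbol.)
Left-factoring is needed when two productions for the same non-terminal
share a common prefix on the right-hand side.

Productions for L:
  L → L b b e
  L → L b b
  L → L b b L L
  L → b

Found common prefix 'L b b' in productions for L

Answer: Yes, L has productions with common prefix 'L b b'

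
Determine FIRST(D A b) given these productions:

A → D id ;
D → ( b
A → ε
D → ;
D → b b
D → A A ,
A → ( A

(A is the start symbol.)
FIRST sets of the non-terminals involved (from the grammar, by fixed-point iteration):
  FIRST(D) = { '(', ',', ';', 'b' }

To compute FIRST(D A b), process the symbols left to right:
Symbol D is a non-terminal. Add FIRST(D) \ {ε} = { '(', ',', ';', 'b' }
D is not nullable (ε ∉ FIRST(D)), so stop here.
FIRST(D A b) = { '(', ',', ';', 'b' }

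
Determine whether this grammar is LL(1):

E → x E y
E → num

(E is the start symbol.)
Yes, the grammar is LL(1).

A grammar is LL(1) if for each non-terminal N with multiple productions, the predict sets of those productions are pairwise disjoint, where PREDICT(N → α) = (FIRST(α) \ {ε}) ∪ (FOLLOW(N) if α ⇒* ε).

For E:
  PREDICT(E → x E y) = { 'x' }
  PREDICT(E → num) = { 'num' }

All predict sets are disjoint. The grammar IS LL(1).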